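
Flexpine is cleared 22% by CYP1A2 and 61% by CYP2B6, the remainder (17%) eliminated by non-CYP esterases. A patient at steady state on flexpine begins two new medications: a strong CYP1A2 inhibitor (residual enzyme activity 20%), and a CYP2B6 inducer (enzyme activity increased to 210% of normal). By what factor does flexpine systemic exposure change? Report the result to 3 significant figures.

The CYP1A2 pathway (22% of clearance) is reduced to 0.2× activity: 0.22 × 0.2 = 0.044.
The CYP2B6 pathway (61% of clearance) is boosted to 2.1× activity: 0.61 × 2.1 = 1.281.
The remaining 17% of clearance is unaffected.
Relative clearance = 0.044 + 1.281 + 0.17 = 1.495.
Systemic exposure ∝ 1/CL: fold-change = 1 / 1.495 = 0.669.

0.669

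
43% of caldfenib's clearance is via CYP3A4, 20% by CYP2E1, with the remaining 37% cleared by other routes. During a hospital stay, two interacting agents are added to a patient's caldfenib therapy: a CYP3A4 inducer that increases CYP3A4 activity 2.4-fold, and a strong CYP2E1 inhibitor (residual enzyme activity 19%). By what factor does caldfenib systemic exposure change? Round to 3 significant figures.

CYP3A4: 0.43 × 2.4 = 1.032
CYP2E1: 0.2 × 0.19 = 0.038
Other: 0.37 (unchanged)
CL_new/CL_old = 1.032 + 0.038 + 0.37 = 1.44.
Systemic exposure ∝ 1/CL: fold-change = 1 / 1.44 = 0.694.

0.694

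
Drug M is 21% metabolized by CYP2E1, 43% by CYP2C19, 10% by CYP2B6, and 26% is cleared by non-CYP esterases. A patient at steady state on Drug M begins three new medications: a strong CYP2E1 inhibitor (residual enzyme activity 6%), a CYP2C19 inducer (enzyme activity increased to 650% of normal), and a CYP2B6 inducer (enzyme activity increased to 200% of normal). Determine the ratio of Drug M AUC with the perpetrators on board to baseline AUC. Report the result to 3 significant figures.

0.306

The CYP2E1 pathway (21% of clearance) is reduced to 0.06× activity: 0.21 × 0.06 = 0.0126.
The CYP2C19 pathway (43% of clearance) increases to 6.5× activity: 0.43 × 6.5 = 2.795.
The CYP2B6 pathway (10% of clearance) is boosted to 2× activity: 0.1 × 2 = 0.2.
The remaining 26% of clearance is unaffected.
CL_new/CL_old = 0.0126 + 2.795 + 0.2 + 0.26 = 3.2676.
Net AUC ratio = 1 / 3.2676 = 0.306.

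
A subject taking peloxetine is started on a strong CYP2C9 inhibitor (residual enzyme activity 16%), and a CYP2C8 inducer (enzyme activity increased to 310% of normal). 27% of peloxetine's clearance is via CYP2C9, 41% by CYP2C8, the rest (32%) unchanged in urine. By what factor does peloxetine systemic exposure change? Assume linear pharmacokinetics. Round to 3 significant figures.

The CYP2C9 pathway (27% of clearance) falls to 0.16× activity: 0.27 × 0.16 = 0.0432.
The CYP2C8 pathway (41% of clearance) increases to 3.1× activity: 0.41 × 3.1 = 1.271.
Non-CYP routes (32%) are unchanged.
Relative clearance = 0.0432 + 1.271 + 0.32 = 1.6342.
Systemic exposure ∝ 1/CL: fold-change = 1 / 1.6342 = 0.612.

0.612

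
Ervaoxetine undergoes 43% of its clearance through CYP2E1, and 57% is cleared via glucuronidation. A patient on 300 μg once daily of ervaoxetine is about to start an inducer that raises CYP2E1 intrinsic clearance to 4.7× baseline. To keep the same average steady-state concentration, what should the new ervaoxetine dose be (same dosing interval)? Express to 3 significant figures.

777 μg

CYP2E1: 0.43 × 4.7 = 2.021
Other: 0.57 (unchanged)
Relative clearance = 2.021 + 0.57 = 2.591.
Css,avg = (dose rate)/CL, so holding Css fixed requires dose ∝ CL: 300 × 2.591 = 777 μg.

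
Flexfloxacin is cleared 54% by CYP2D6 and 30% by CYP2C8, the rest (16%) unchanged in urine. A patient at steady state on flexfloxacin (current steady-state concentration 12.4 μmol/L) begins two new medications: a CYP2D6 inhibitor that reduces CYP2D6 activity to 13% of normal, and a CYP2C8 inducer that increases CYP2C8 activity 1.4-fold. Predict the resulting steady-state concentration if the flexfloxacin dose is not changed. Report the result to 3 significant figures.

19.1 μmol/L

The CYP2D6 pathway (54% of clearance) drops to 0.13× activity: 0.54 × 0.13 = 0.0702.
The CYP2C8 pathway (30% of clearance) increases to 1.4× activity: 0.3 × 1.4 = 0.42.
Non-CYP routes (16%) are unchanged.
Relative clearance = 0.0702 + 0.42 + 0.16 = 0.6502.
Steady-state concentration ∝ 1/CL: new value = 12.4 / 0.6502 = 19.1 μmol/L.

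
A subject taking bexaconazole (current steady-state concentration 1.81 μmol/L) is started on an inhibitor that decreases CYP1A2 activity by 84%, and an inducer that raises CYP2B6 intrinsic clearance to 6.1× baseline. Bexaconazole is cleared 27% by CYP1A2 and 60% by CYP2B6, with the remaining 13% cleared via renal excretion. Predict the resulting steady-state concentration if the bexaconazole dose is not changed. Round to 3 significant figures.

0.472 μmol/L

The CYP1A2 pathway (27% of clearance) is reduced to 0.16× activity: 0.27 × 0.16 = 0.0432.
The CYP2B6 pathway (60% of clearance) rises to 6.1× activity: 0.6 × 6.1 = 3.66.
Non-CYP routes (13%) are unchanged.
CL_new/CL_old = 0.0432 + 3.66 + 0.13 = 3.8332.
Steady-state concentration ∝ 1/CL: new value = 1.81 / 3.8332 = 0.472 μmol/L.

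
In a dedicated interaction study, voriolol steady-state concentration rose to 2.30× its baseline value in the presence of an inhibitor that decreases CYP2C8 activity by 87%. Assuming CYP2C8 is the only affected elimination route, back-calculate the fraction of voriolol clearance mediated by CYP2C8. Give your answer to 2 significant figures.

Call the CYP2C8 fraction fm. After the interaction, CL_new/CL_old = fm × 0.13 + (1 − fm).
Steady-state concentration ratio = 1 / (new CL fraction), so new CL fraction = 1 / 2.30 = 0.4348.
fm × 0.13 + 1 − fm = 0.4348  ⇒  fm × (0.13 − 1) = −0.5652  ⇒  fm = 0.65.

0.65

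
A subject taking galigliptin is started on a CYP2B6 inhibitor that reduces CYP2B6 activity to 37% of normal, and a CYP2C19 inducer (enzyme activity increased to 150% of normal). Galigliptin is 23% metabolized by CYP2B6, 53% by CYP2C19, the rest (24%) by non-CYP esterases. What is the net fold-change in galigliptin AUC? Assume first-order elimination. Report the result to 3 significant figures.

The CYP2B6 pathway (23% of clearance) falls to 0.37× activity: 0.23 × 0.37 = 0.0851.
The CYP2C19 pathway (53% of clearance) is boosted to 1.5× activity: 0.53 × 1.5 = 0.795.
Non-CYP routes (24%) are unchanged.
CL_new/CL_old = 0.0851 + 0.795 + 0.24 = 1.1201.
AUC ∝ 1/CL: fold-change = 1 / 1.1201 = 0.893.

0.893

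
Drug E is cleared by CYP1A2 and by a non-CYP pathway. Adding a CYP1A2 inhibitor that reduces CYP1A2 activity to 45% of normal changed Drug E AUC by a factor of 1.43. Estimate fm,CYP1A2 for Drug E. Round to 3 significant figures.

Let x = fm,CYP1A2. Because AUC ∝ 1/CL, relative clearance fell to 1/1.43 = 0.6993.
Only the CYP1A2 route changed, so 0.6993 = x·0.45 + (1 − x), giving x = 0.547.

0.547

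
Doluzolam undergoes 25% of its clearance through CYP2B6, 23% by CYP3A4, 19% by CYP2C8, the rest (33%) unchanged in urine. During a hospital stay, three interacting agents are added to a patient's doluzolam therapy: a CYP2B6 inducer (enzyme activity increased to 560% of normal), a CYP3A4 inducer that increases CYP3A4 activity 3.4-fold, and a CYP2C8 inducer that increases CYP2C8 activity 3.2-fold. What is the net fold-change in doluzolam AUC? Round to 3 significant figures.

CYP2B6: 0.25 × 5.6 = 1.4
CYP3A4: 0.23 × 3.4 = 0.782
CYP2C8: 0.19 × 3.2 = 0.608
Other: 0.33 (unchanged)
Relative clearance = 1.4 + 0.782 + 0.608 + 0.33 = 3.12.
AUC ∝ 1/CL: fold-change = 1 / 3.12 = 0.321.

0.321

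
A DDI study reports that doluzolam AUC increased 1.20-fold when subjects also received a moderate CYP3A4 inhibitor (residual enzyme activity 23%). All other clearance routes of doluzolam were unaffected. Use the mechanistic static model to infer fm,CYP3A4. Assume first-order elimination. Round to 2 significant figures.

Let fm be the CYP3A4 fraction. New clearance relative to baseline = fm × 0.23 + (1 − fm).
AUC ratio = 1 / (new CL fraction), so new CL fraction = 1 / 1.20 = 0.8333.
fm × 0.23 + 1 − fm = 0.8333  ⇒  fm × (0.23 − 1) = −0.1667  ⇒  fm = 0.22.

0.22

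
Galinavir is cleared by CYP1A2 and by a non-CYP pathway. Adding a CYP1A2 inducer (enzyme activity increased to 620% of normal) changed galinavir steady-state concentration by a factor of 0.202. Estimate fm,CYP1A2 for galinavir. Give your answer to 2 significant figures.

Write x for the fraction cleared via CYP1A2. The observed steady-state concentration change means clearance rose to 1/0.202 = 4.95 of baseline.
Setting x·6.2 + (1 − x) = 4.95 and solving: x = (4.95 − 1)/(6.2 − 1) = 0.76.

0.76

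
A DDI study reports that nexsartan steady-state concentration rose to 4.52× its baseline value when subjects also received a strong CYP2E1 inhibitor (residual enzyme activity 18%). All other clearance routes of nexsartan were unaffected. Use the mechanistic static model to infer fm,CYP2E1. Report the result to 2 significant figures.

Write x for the fraction cleared via CYP2E1. The observed steady-state concentration change means clearance fell to 1/4.52 = 0.2212 of baseline.
Setting x·0.18 + (1 − x) = 0.2212 and solving: x = (0.2212 − 1)/(0.18 − 1) = 0.95.

0.95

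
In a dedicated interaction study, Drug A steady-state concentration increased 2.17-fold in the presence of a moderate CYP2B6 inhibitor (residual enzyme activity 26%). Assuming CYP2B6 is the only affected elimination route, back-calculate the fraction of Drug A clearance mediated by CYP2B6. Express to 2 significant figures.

Let fm be the CYP2B6 fraction. New clearance relative to baseline = fm × 0.26 + (1 − fm).
Steady-state concentration ratio = 1 / (new CL fraction), so new CL fraction = 1 / 2.17 = 0.4608.
fm × 0.26 + 1 − fm = 0.4608  ⇒  fm × (0.26 − 1) = −0.5392  ⇒  fm = 0.73.

0.73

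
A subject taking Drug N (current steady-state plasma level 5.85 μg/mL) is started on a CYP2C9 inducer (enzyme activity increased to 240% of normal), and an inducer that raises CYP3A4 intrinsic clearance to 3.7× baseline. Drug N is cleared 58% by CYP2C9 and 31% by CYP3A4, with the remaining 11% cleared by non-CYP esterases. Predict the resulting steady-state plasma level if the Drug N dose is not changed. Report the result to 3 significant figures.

The CYP2C9 pathway (58% of clearance) increases to 2.4× activity: 0.58 × 2.4 = 1.392.
The CYP3A4 pathway (31% of clearance) rises to 3.7× activity: 0.31 × 3.7 = 1.147.
The remaining 11% of clearance is unaffected.
Relative clearance = 1.392 + 1.147 + 0.11 = 2.649.
New steady-state plasma level = 5.85 / 2.649 = 2.21 μg/mL (concentration scales inversely with clearance).

2.21 μg/mL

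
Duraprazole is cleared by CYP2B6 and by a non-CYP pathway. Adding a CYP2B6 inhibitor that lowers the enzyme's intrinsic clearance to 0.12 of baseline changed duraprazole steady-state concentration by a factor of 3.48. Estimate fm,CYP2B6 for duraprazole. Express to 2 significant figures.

CL'/CL = 1 / 3.48 = 0.2874
0.12·fm + (1 − fm) = 0.2874
fm = (0.2874 − 1) / (0.12 − 1) = 0.81

0.81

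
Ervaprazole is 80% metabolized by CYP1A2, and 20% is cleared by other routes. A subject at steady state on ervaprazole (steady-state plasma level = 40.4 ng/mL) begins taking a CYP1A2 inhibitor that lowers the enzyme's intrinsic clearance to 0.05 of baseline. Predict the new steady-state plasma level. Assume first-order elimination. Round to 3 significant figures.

CYP1A2: 0.8 × 0.05 = 0.04
Other: 0.2 (unchanged)
Relative clearance = 0.04 + 0.2 = 0.24.
Steady-state plasma level ∝ 1/CL, so new value = 40.4 / 0.24 = 168 ng/mL.

168 ng/mL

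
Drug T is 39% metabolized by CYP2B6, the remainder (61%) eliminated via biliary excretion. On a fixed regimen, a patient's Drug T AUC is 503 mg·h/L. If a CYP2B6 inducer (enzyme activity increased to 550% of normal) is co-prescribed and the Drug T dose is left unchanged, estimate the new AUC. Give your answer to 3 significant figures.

The CYP2B6 pathway (39% of clearance) is boosted to 5.5× activity: 0.39 × 5.5 = 2.145.
Non-CYP routes (61%) are unchanged.
Relative clearance = 2.145 + 0.61 = 2.755.
With dosing unchanged, AUC scales as 1/CL: 503 / 2.755 = 183 mg·h/L.

183 mg·h/L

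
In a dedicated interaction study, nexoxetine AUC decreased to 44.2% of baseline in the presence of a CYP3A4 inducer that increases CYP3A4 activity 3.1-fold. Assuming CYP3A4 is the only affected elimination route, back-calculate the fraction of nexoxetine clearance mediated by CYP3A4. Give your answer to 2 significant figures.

Let x = fm,CYP3A4. Because AUC ∝ 1/CL, relative clearance rose to 1/0.442 = 2.262.
Setting x·3.1 + (1 − x) = 2.262 and solving: x = (2.262 − 1)/(3.1 − 1) = 0.60.

0.60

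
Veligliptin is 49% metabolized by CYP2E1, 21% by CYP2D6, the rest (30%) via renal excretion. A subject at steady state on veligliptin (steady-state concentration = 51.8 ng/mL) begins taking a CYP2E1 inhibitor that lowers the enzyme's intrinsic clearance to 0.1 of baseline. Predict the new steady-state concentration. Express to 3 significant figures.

The CYP2E1 pathway (49% of clearance) falls to 0.1× activity: 0.49 × 0.1 = 0.049.
CYP2D6 (21%) and the residual 30% are unaffected.
CL_new/CL_old = 0.049 + 0.21 + 0.3 = 0.559.
New steady-state concentration = baseline ÷ relative clearance = 51.8 / 0.559 = 92.7 ng/mL.

92.7 ng/mL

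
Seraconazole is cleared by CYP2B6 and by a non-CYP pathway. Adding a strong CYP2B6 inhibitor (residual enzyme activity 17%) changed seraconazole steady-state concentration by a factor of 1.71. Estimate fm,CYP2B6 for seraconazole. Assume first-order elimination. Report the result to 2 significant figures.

0.50

Let fm be the CYP2B6 fraction. New clearance relative to baseline = fm × 0.17 + (1 − fm).
Steady-state concentration ratio = 1 / (new CL fraction), so new CL fraction = 1 / 1.71 = 0.5848.
fm × 0.17 + 1 − fm = 0.5848  ⇒  fm × (0.17 − 1) = −0.4152  ⇒  fm = 0.50.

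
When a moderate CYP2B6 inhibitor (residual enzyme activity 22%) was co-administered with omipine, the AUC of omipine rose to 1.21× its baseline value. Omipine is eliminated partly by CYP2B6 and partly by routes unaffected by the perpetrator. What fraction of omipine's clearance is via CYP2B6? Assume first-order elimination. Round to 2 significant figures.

0.22

Write x for the fraction cleared via CYP2B6. The observed AUC change means clearance fell to 1/1.21 = 0.8264 of baseline.
Only the CYP2B6 route changed, so 0.8264 = x·0.22 + (1 − x), giving x = 0.22.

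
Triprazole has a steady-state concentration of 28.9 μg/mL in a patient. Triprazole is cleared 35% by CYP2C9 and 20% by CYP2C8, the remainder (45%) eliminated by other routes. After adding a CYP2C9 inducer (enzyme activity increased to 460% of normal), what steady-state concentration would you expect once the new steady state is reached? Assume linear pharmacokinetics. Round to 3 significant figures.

12.8 μg/mL

The CYP2C9 pathway (35% of clearance) rises to 4.6× activity: 0.35 × 4.6 = 1.61.
CYP2C8 (20%) and the residual 45% are unaffected.
CL_new/CL_old = 1.61 + 0.2 + 0.45 = 2.26.
Steady-state concentration ∝ 1/CL, so new value = 28.9 / 2.26 = 12.8 μg/mL.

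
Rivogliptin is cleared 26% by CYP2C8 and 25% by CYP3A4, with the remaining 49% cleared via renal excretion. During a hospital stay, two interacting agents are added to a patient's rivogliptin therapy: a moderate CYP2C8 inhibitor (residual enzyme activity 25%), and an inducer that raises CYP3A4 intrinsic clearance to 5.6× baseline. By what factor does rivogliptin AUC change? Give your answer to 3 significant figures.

The CYP2C8 pathway (26% of clearance) is reduced to 0.25× activity: 0.26 × 0.25 = 0.065.
The CYP3A4 pathway (25% of clearance) rises to 5.6× activity: 0.25 × 5.6 = 1.4.
Non-CYP routes (49%) are unchanged.
New clearance relative to baseline: 0.065 + 1.4 + 0.49 = 1.955.
Net AUC ratio = 1 / 1.955 = 0.512.

0.512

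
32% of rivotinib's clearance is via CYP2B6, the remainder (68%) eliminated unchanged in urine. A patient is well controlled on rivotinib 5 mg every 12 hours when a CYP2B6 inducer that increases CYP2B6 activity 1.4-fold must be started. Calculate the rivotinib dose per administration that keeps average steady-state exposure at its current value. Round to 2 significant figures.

CYP2B6: 0.32 × 1.4 = 0.448
Other: 0.68 (unchanged)
Relative clearance = 0.448 + 0.68 = 1.128.
Css,avg = (dose rate)/CL, so holding Css fixed requires dose ∝ CL: 5 × 1.128 = 5.6 mg.

5.6 mg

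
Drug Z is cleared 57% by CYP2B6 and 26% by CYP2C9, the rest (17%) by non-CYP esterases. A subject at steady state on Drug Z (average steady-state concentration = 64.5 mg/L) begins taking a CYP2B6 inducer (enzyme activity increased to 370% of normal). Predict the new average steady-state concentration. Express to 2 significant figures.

The CYP2B6 pathway (57% of clearance) is boosted to 3.7× activity: 0.57 × 3.7 = 2.109.
CYP2C9 (26%) and the residual 17% are unaffected.
CL_new/CL_old = 2.109 + 0.26 + 0.17 = 2.539.
With dosing unchanged, average steady-state concentration scales as 1/CL: 64.5 / 2.539 = 25 mg/L.

25 mg/L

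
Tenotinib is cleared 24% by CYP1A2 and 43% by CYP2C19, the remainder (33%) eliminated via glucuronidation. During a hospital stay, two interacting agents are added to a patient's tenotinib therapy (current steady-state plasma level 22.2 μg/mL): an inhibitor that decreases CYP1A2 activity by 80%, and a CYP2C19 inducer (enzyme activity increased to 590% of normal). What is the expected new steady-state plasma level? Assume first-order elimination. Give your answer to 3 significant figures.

The CYP1A2 pathway (24% of clearance) falls to 0.2× activity: 0.24 × 0.2 = 0.048.
The CYP2C19 pathway (43% of clearance) is boosted to 5.9× activity: 0.43 × 5.9 = 2.537.
Non-CYP routes (33%) are unchanged.
Relative clearance = 0.048 + 2.537 + 0.33 = 2.915.
New steady-state plasma level = 22.2 / 2.915 = 7.62 μg/mL (concentration scales inversely with clearance).

7.62 μg/mL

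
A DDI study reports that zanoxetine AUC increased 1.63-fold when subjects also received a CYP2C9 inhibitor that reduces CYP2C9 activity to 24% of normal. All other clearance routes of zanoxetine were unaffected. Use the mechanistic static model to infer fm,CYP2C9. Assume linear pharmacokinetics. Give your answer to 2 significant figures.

0.51

Write x for the fraction cleared via CYP2C9. The observed AUC change means clearance fell to 1/1.63 = 0.6135 of baseline.
Only the CYP2C9 route changed, so 0.6135 = x·0.24 + (1 − x), giving x = 0.51.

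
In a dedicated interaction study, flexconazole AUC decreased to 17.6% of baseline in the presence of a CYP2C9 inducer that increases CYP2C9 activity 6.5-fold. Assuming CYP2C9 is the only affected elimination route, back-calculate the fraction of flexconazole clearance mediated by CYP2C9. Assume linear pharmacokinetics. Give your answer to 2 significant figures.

0.85

Call the CYP2C9 fraction fm. After the interaction, CL_new/CL_old = fm × 6.5 + (1 − fm).
AUC ratio = 1 / (new CL fraction), so new CL fraction = 1 / 0.176 = 5.682.
fm × 6.5 + 1 − fm = 5.682  ⇒  fm × (6.5 − 1) = 4.682  ⇒  fm = 0.85.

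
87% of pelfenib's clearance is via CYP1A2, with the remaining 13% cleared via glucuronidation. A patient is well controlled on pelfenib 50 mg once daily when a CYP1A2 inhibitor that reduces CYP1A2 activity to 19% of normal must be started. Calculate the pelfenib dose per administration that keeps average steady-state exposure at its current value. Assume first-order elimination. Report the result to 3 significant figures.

14.8 mg

CYP1A2: 0.87 × 0.19 = 0.1653
Other: 0.13 (unchanged)
CL_new/CL_old = 0.1653 + 0.13 = 0.2953.
Css,avg = (dose rate)/CL, so holding Css fixed requires dose ∝ CL: 50 × 0.2953 = 14.8 mg.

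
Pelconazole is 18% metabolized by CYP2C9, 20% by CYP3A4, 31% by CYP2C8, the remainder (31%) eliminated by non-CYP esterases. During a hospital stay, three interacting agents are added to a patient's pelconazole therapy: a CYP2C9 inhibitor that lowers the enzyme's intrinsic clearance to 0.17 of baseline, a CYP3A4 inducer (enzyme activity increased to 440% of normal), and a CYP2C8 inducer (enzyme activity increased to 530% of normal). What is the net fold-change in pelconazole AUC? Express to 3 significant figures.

The CYP2C9 pathway (18% of clearance) is reduced to 0.17× activity: 0.18 × 0.17 = 0.0306.
The CYP3A4 pathway (20% of clearance) rises to 4.4× activity: 0.2 × 4.4 = 0.88.
The CYP2C8 pathway (31% of clearance) is boosted to 5.3× activity: 0.31 × 5.3 = 1.643.
The remaining 31% of clearance is unaffected.
CL_new/CL_old = 0.0306 + 0.88 + 1.643 + 0.31 = 2.8636.
AUC ∝ 1/CL: fold-change = 1 / 2.8636 = 0.349.

0.349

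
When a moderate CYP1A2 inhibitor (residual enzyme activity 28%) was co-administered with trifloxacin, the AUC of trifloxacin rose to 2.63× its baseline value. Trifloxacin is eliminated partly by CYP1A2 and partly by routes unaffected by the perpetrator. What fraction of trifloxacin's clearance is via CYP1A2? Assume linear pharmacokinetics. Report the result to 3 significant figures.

Write x for the fraction cleared via CYP1A2. The observed AUC change means clearance fell to 1/2.63 = 0.3802 of baseline.
Setting x·0.28 + (1 − x) = 0.3802 and solving: x = (0.3802 − 1)/(0.28 − 1) = 0.861.

0.861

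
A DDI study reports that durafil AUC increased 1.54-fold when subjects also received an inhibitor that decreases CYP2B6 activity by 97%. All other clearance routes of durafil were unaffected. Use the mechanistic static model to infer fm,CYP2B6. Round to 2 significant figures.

0.36

CL'/CL = 1 / 1.54 = 0.6494
0.03·fm + (1 − fm) = 0.6494
fm = (0.6494 − 1) / (0.03 − 1) = 0.36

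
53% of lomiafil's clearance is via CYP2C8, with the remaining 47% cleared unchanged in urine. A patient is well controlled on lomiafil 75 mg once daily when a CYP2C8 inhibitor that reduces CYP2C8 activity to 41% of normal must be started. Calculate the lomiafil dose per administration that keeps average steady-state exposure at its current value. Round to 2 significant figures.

CYP2C8: 0.53 × 0.41 = 0.2173
Other: 0.47 (unchanged)
CL_new/CL_old = 0.2173 + 0.47 = 0.6873.
Exposure is unchanged when dose changes in proportion to clearance. New dose = 75 mg × 0.6873 = 52 mg.

52 mg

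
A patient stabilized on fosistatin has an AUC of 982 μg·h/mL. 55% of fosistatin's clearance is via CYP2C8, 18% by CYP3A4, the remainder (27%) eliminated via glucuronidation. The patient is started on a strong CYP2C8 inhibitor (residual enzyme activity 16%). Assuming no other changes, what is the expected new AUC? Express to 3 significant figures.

1.83 × 10³ μg·h/mL

CYP2C8: 0.55 × 0.16 = 0.088
CYP3A4: 0.18 (unchanged)
Other: 0.27 (unchanged)
New clearance relative to baseline: 0.088 + 0.18 + 0.27 = 0.538.
AUC ∝ 1/CL, so new value = 982 / 0.538 = 1.83 × 10³ μg·h/mL.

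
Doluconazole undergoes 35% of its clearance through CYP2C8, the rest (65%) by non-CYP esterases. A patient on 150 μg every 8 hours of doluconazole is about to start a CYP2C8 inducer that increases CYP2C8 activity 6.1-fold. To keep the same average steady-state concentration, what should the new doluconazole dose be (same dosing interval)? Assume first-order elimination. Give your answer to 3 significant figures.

The CYP2C8 pathway (35% of clearance) is boosted to 6.1× activity: 0.35 × 6.1 = 2.135.
Non-CYP routes (65%) are unchanged.
CL_new/CL_old = 2.135 + 0.65 = 2.785.
Css,avg = (dose rate)/CL, so holding Css fixed requires dose ∝ CL: 150 × 2.785 = 418 μg.

418 μg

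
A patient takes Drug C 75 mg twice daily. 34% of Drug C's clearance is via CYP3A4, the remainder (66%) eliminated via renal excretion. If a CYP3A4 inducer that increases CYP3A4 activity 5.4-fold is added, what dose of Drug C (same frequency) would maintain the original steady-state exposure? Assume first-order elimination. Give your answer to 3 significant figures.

CYP3A4: 0.34 × 5.4 = 1.836
Other: 0.66 (unchanged)
CL_new/CL_old = 1.836 + 0.66 = 2.496.
Css,avg = (dose rate)/CL, so holding Css fixed requires dose ∝ CL: 75 × 2.496 = 187 mg.

187 mg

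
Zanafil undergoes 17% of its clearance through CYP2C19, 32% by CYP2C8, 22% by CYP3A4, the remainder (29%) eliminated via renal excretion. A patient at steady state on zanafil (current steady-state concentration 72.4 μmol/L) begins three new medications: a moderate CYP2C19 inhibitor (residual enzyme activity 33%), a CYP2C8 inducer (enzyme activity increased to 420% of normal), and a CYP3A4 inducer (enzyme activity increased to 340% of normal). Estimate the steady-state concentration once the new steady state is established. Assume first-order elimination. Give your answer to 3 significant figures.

The CYP2C19 pathway (17% of clearance) is reduced to 0.33× activity: 0.17 × 0.33 = 0.0561.
The CYP2C8 pathway (32% of clearance) rises to 4.2× activity: 0.32 × 4.2 = 1.344.
The CYP3A4 pathway (22% of clearance) rises to 3.4× activity: 0.22 × 3.4 = 0.748.
Non-CYP routes (29%) are unchanged.
New clearance relative to baseline: 0.0561 + 1.344 + 0.748 + 0.29 = 2.4381.
New steady-state concentration = 72.4 / 2.4381 = 29.7 μmol/L (concentration scales inversely with clearance).

29.7 μmol/L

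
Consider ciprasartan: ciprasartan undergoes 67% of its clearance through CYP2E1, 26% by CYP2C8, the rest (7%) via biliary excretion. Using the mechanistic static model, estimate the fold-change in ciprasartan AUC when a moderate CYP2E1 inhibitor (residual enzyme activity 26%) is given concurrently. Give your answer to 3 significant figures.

The CYP2E1 pathway (67% of clearance) falls to 0.26× activity: 0.67 × 0.26 = 0.1742.
CYP2C8 (26%) and the residual 7% are unaffected.
CL_new/CL_old = 0.1742 + 0.26 + 0.07 = 0.5042.
AUC ratio = CL_old/CL_new = 1 / 0.5042 = 1.98.

1.98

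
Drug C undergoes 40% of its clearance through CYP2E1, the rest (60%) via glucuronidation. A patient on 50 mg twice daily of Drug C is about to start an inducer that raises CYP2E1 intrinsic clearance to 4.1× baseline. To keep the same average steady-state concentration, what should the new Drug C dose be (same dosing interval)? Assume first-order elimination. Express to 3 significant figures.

112 mg

The CYP2E1 pathway (40% of clearance) is boosted to 4.1× activity: 0.4 × 4.1 = 1.64.
Non-CYP routes (60%) are unchanged.
CL_new/CL_old = 1.64 + 0.6 = 2.24.
Css,avg = (dose rate)/CL, so holding Css fixed requires dose ∝ CL: 50 × 2.24 = 112 mg.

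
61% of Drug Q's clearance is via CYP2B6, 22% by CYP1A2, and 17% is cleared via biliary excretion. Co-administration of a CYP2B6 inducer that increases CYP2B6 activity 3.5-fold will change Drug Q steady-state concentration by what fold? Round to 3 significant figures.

0.396

The CYP2B6 pathway (61% of clearance) rises to 3.5× activity: 0.61 × 3.5 = 2.135.
CYP1A2 (22%) and the residual 17% are unaffected.
New clearance relative to baseline: 2.135 + 0.22 + 0.17 = 2.525.
Steady-state concentration ratio = CL_old/CL_new = 1 / 2.525 = 0.396.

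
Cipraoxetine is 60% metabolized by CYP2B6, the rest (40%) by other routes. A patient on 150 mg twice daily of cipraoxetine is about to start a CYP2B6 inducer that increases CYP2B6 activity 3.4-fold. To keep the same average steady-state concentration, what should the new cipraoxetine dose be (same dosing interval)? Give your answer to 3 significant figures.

366 mg

CYP2B6: 0.6 × 3.4 = 2.04
Other: 0.4 (unchanged)
Relative clearance = 2.04 + 0.4 = 2.44.
Css,avg = (dose rate)/CL, so holding Css fixed requires dose ∝ CL: 150 × 2.44 = 366 mg.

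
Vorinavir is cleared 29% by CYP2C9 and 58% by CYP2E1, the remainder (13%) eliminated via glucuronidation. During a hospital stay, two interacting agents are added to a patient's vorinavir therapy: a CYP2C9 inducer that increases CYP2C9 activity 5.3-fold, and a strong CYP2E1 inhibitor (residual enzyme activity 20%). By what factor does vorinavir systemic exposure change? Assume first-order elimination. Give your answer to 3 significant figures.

0.561

The CYP2C9 pathway (29% of clearance) rises to 5.3× activity: 0.29 × 5.3 = 1.537.
The CYP2E1 pathway (58% of clearance) is reduced to 0.2× activity: 0.58 × 0.2 = 0.116.
Non-CYP routes (13%) are unchanged.
New clearance relative to baseline: 1.537 + 0.116 + 0.13 = 1.783.
Net systemic exposure ratio = 1 / 1.783 = 0.561.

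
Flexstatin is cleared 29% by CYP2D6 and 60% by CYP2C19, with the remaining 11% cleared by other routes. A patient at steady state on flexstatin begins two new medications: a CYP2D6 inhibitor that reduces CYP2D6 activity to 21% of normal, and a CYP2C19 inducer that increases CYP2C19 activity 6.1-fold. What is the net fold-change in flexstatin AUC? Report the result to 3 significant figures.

The CYP2D6 pathway (29% of clearance) falls to 0.21× activity: 0.29 × 0.21 = 0.0609.
The CYP2C19 pathway (60% of clearance) increases to 6.1× activity: 0.6 × 6.1 = 3.66.
The remaining 11% of clearance is unaffected.
CL_new/CL_old = 0.0609 + 3.66 + 0.11 = 3.8309.
Net AUC ratio = 1 / 3.8309 = 0.261.

0.261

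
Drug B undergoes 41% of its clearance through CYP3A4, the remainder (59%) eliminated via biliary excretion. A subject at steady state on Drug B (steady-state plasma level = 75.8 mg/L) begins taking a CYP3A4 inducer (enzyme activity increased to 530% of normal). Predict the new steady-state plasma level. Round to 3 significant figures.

27.4 mg/L

CYP3A4: 0.41 × 5.3 = 2.173
Other: 0.59 (unchanged)
Relative clearance = 2.173 + 0.59 = 2.763.
With dosing unchanged, steady-state plasma level scales as 1/CL: 75.8 / 2.763 = 27.4 mg/L.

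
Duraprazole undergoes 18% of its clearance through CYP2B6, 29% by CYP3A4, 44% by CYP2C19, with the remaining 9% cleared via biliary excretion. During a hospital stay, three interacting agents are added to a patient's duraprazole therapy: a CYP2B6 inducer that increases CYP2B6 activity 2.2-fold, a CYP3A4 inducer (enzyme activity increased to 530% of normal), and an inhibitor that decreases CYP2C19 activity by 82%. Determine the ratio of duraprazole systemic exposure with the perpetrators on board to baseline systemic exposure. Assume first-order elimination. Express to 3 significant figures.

The CYP2B6 pathway (18% of clearance) rises to 2.2× activity: 0.18 × 2.2 = 0.396.
The CYP3A4 pathway (29% of clearance) rises to 5.3× activity: 0.29 × 5.3 = 1.537.
The CYP2C19 pathway (44% of clearance) drops to 0.18× activity: 0.44 × 0.18 = 0.0792.
Non-CYP routes (9%) are unchanged.
New clearance relative to baseline: 0.396 + 1.537 + 0.0792 + 0.09 = 2.1022.
Net systemic exposure ratio = 1 / 2.1022 = 0.476.

0.476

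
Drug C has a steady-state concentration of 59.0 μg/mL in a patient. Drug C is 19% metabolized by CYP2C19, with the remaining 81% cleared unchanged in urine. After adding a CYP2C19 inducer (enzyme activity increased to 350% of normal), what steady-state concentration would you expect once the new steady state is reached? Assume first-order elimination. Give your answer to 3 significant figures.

The CYP2C19 pathway (19% of clearance) increases to 3.5× activity: 0.19 × 3.5 = 0.665.
Non-CYP routes (81%) are unchanged.
CL_new/CL_old = 0.665 + 0.81 = 1.475.
New steady-state concentration = baseline ÷ relative clearance = 59.0 / 1.475 = 40.0 μg/mL.

40.0 μg/mL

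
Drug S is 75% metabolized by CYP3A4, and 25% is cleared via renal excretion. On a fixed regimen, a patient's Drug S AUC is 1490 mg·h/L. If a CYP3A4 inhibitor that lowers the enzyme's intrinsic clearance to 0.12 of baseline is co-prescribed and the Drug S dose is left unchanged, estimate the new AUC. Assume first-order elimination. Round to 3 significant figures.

4.38 × 10³ mg·h/L

CYP3A4: 0.75 × 0.12 = 0.09
Other: 0.25 (unchanged)
New clearance relative to baseline: 0.09 + 0.25 = 0.34.
With dosing unchanged, AUC scales as 1/CL: 1490 / 0.34 = 4.38 × 10³ mg·h/L.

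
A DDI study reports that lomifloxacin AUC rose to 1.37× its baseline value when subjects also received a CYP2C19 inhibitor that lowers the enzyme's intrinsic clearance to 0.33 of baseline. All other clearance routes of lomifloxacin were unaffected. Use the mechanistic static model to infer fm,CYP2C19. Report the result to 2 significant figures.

0.40

CL'/CL = 1 / 1.37 = 0.7299
0.33·fm + (1 − fm) = 0.7299
fm = (0.7299 − 1) / (0.33 − 1) = 0.40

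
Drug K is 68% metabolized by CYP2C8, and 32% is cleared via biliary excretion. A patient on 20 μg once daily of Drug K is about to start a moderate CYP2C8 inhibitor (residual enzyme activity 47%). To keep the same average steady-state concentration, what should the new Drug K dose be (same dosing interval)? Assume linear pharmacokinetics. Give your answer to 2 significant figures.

The CYP2C8 pathway (68% of clearance) is reduced to 0.47× activity: 0.68 × 0.47 = 0.3196.
The remaining 32% of clearance is unaffected.
Relative clearance = 0.3196 + 0.32 = 0.6396.
To maintain the same steady-state level, dose must scale with clearance: new dose = 20 × 0.6396 = 13 μg.

13 μg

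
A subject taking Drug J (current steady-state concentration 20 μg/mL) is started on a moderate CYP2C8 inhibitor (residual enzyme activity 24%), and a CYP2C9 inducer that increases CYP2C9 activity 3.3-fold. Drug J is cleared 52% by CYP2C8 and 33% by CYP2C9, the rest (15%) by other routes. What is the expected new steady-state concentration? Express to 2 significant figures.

15 μg/mL

The CYP2C8 pathway (52% of clearance) falls to 0.24× activity: 0.52 × 0.24 = 0.1248.
The CYP2C9 pathway (33% of clearance) increases to 3.3× activity: 0.33 × 3.3 = 1.089.
The remaining 15% of clearance is unaffected.
New clearance relative to baseline: 0.1248 + 1.089 + 0.15 = 1.3638.
Steady-state concentration ∝ 1/CL: new value = 20 / 1.3638 = 15 μg/mL.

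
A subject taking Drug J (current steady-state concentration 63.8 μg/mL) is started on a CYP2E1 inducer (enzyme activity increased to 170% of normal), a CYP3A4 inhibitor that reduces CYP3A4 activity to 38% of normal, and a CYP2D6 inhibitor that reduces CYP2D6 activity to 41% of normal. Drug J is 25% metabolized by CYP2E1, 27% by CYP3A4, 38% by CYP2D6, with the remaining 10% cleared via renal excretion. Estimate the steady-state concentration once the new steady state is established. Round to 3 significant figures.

The CYP2E1 pathway (25% of clearance) rises to 1.7× activity: 0.25 × 1.7 = 0.425.
The CYP3A4 pathway (27% of clearance) is reduced to 0.38× activity: 0.27 × 0.38 = 0.1026.
The CYP2D6 pathway (38% of clearance) falls to 0.41× activity: 0.38 × 0.41 = 0.1558.
The remaining 10% of clearance is unaffected.
CL_new/CL_old = 0.425 + 0.1026 + 0.1558 + 0.1 = 0.7834.
Dividing the baseline by the relative clearance: 63.8 / 0.7834 = 81.4 μg/mL.

81.4 μg/mL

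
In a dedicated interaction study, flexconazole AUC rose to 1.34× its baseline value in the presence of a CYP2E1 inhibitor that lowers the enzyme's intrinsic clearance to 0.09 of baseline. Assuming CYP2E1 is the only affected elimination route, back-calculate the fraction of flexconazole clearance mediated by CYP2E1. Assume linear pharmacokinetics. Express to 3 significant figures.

CL'/CL = 1 / 1.34 = 0.7463
0.09·fm + (1 − fm) = 0.7463
fm = (0.7463 − 1) / (0.09 − 1) = 0.279

0.279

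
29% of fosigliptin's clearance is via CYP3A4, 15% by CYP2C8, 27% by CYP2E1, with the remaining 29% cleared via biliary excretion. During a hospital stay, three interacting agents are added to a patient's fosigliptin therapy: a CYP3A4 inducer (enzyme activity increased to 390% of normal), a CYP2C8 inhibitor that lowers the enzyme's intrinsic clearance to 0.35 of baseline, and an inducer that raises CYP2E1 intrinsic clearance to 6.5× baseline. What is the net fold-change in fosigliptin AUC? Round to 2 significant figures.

The CYP3A4 pathway (29% of clearance) is boosted to 3.9× activity: 0.29 × 3.9 = 1.131.
The CYP2C8 pathway (15% of clearance) falls to 0.35× activity: 0.15 × 0.35 = 0.0525.
The CYP2E1 pathway (27% of clearance) is boosted to 6.5× activity: 0.27 × 6.5 = 1.755.
Non-CYP routes (29%) are unchanged.
CL_new/CL_old = 1.131 + 0.0525 + 1.755 + 0.29 = 3.2285.
Net AUC ratio = 1 / 3.2285 = 0.31.

0.31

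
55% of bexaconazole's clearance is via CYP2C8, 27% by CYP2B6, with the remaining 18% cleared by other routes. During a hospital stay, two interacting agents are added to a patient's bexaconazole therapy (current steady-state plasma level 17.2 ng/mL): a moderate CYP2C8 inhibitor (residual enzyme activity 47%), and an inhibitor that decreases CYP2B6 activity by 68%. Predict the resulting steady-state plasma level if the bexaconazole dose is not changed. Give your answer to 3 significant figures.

32.8 ng/mL

The CYP2C8 pathway (55% of clearance) falls to 0.47× activity: 0.55 × 0.47 = 0.2585.
The CYP2B6 pathway (27% of clearance) drops to 0.32× activity: 0.27 × 0.32 = 0.0864.
The remaining 18% of clearance is unaffected.
New clearance relative to baseline: 0.2585 + 0.0864 + 0.18 = 0.5249.
New steady-state plasma level = 17.2 / 0.5249 = 32.8 ng/mL (concentration scales inversely with clearance).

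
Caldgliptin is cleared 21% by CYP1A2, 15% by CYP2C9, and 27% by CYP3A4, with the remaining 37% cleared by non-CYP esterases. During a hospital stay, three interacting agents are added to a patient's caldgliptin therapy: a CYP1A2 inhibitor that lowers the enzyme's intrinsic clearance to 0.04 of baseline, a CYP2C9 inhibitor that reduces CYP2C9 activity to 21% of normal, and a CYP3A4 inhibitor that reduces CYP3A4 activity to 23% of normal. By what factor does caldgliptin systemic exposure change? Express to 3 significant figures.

The CYP1A2 pathway (21% of clearance) drops to 0.04× activity: 0.21 × 0.04 = 0.0084.
The CYP2C9 pathway (15% of clearance) is reduced to 0.21× activity: 0.15 × 0.21 = 0.0315.
The CYP3A4 pathway (27% of clearance) drops to 0.23× activity: 0.27 × 0.23 = 0.0621.
Non-CYP routes (37%) are unchanged.
New clearance relative to baseline: 0.0084 + 0.0315 + 0.0621 + 0.37 = 0.472.
Net systemic exposure ratio = 1 / 0.472 = 2.12.

2.12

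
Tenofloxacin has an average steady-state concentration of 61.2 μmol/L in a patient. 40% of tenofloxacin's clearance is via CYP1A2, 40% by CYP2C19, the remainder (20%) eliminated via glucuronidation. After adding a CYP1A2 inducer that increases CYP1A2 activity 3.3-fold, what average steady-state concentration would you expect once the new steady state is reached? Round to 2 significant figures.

32 μmol/L

The CYP1A2 pathway (40% of clearance) increases to 3.3× activity: 0.4 × 3.3 = 1.32.
CYP2C19 (40%) and the residual 20% are unaffected.
CL_new/CL_old = 1.32 + 0.4 + 0.2 = 1.92.
Average steady-state concentration ∝ 1/CL, so new value = 61.2 / 1.92 = 32 μmol/L.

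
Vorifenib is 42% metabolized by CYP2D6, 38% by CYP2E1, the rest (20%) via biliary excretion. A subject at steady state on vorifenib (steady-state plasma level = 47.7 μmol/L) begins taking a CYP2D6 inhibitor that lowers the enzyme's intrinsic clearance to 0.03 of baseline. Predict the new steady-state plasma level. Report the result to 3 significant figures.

80.5 μmol/L

The CYP2D6 pathway (42% of clearance) drops to 0.03× activity: 0.42 × 0.03 = 0.0126.
CYP2E1 (38%) and the residual 20% are unaffected.
CL_new/CL_old = 0.0126 + 0.38 + 0.2 = 0.5926.
New steady-state plasma level = baseline ÷ relative clearance = 47.7 / 0.5926 = 80.5 μmol/L.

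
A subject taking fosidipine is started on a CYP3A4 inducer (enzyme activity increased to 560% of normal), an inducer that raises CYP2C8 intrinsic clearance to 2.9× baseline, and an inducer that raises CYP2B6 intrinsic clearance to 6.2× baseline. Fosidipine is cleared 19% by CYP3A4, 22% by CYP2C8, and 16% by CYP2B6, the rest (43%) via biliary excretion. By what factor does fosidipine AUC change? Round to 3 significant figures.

CYP3A4: 0.19 × 5.6 = 1.064
CYP2C8: 0.22 × 2.9 = 0.638
CYP2B6: 0.16 × 6.2 = 0.992
Other: 0.43 (unchanged)
CL_new/CL_old = 1.064 + 0.638 + 0.992 + 0.43 = 3.124.
Because AUC varies inversely with clearance, the combined effect is 1 / 3.124 = 0.320.

0.320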